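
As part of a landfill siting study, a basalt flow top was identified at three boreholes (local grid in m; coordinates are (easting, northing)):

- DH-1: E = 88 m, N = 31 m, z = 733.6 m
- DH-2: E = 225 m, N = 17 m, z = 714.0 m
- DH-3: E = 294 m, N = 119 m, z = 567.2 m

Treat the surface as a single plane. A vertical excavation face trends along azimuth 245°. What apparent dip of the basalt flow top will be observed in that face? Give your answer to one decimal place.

Two edge vectors: DH-1→DH-2 = (137, -14, -19.6), DH-1→DH-3 = (206, 88, -166.4).
Normal n = (DH-1→DH-2) × (DH-1→DH-3) = (4054.4, 18759.2, 14940).
So ∂z/∂E = −n_x/n_z = −0.27138 and ∂z/∂N = −n_y/n_z = −1.25564.
Unit vector along 245° is (sin 245°, cos 245°) = (-0.9063, -0.4226).
Slope in that direction = a·(-0.9063) + b·(-0.4226) = 0.77661.
Apparent dip = arctan|0.77661| = 37.8° (true dip is 52.1°, so apparent ≤ true as expected).

37.8°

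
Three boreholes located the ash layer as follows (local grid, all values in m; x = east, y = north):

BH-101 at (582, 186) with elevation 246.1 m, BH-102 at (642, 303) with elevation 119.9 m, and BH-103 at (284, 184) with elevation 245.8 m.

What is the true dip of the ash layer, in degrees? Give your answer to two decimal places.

47.28°

Two edge vectors: BH-101→BH-102 = (60, 117, -126.2), BH-101→BH-103 = (-298, -2, -0.3).
Normal n = (BH-101→BH-102) × (BH-101→BH-103) = (-287.5, 37625.6, 34746).
So ∂z/∂x = −n_x/n_z = 0.00827 and ∂z/∂y = −n_y/n_z = −1.08288.
Gradient magnitude |∇z| = √(a² + b²) = √(0.00007 + 1.17262) = 1.08291.
True dip = arctan(1.08291) = 47.28°, dipping toward N (azimuth ≈ 360°).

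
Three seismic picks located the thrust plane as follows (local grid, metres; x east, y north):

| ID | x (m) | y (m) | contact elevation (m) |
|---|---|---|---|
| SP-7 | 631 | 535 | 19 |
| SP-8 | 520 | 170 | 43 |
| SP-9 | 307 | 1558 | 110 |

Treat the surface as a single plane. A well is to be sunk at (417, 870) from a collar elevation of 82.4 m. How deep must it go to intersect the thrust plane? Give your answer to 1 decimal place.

6.7 m

Two edge vectors: SP-7→SP-8 = (-111, -365, 24), SP-7→SP-9 = (-324, 1023, 91).
Normal n = (SP-7→SP-8) × (SP-7→SP-9) = (-57767, 2325, -231813).
So ∂z/∂x = −n_x/n_z = −0.249197 and ∂z/∂y = −n_y/n_z = 0.010030.
Intercept c from SP-7: 19 + 157.24 − 5.37 = 170.88.
At (417, 870): z_contact = −103.91 + 8.73 + 170.88 = 75.69 m.
Depth below ground = 82.4 − 75.69 = 6.7 m.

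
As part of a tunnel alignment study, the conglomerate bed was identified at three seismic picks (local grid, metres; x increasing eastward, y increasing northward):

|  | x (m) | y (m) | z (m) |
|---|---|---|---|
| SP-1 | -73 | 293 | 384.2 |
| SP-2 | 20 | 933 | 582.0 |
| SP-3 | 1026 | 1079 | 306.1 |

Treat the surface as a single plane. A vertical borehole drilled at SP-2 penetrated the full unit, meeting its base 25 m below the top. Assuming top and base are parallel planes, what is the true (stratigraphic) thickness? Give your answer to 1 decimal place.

Two edge vectors: SP-1→SP-2 = (93, 640, 197.8), SP-1→SP-3 = (1099, 786, -78.1).
Normal n = (SP-1→SP-2) × (SP-1→SP-3) = (-205454.8, 224645.5, -630262).
So ∂z/∂x = −n_x/n_z = −0.32598 and ∂z/∂y = −n_y/n_z = 0.35643.
|∇z| = √(a²+b²) = 0.48302, so dip δ = arctan(0.48302) = 25.78°.
True thickness = vertical thickness × cos δ = 25 × cos 25.78° = 22.5 m.

22.5 m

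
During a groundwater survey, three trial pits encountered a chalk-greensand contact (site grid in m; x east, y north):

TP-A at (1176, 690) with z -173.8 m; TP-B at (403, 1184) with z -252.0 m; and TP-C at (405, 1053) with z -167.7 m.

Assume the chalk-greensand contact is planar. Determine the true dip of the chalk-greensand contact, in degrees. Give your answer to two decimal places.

35.75°

Two edge vectors: TP-A→TP-B = (-773, 494, -78.2), TP-A→TP-C = (-771, 363, 6.1).
Normal n = (TP-A→TP-B) × (TP-A→TP-C) = (31400, 65007.5, 100275).
So ∂z/∂x = −n_x/n_z = −0.31314 and ∂z/∂y = −n_y/n_z = −0.64829.
Gradient magnitude |∇z| = √(a² + b²) = √(0.09806 + 0.42028) = 0.71996.
True dip = arctan(0.71996) = 35.75°, dipping toward NNE (azimuth ≈ 026°).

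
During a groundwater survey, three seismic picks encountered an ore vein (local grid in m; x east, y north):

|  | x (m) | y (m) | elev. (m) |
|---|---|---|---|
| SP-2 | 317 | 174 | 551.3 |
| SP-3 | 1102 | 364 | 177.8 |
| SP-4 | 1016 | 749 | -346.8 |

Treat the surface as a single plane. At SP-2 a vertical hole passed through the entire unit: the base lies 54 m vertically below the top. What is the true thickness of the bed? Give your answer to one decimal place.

Let the plane be z = a·x + b·y + c.
SP-3−SP-2: 785a + 190b = −373.5;  SP-4−SP-2: 699a + 575b = −898.1.
Solving gives a = −0.13851, b = −1.39354.
|∇z| = √(a²+b²) = 1.40040, so dip δ = arctan(1.40040) = 54.47°.
True thickness = vertical thickness × cos δ = 54 × cos 54.47° = 31.4 m.

31.4 m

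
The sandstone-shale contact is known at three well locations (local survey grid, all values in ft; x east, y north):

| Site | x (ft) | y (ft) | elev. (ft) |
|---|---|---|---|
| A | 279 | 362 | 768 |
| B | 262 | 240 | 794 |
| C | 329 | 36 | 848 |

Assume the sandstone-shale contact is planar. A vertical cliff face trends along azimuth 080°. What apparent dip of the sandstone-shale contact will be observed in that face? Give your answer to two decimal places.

Let the plane be z = a·x + b·y + c.
B−A: −17a − 122b = 26;  C−A: 50a − 326b = 80.
Solving gives a = 0.11029, b = −0.22848.
Unit vector along 080° is (sin 80°, cos 80°) = (0.9848, 0.1736).
Slope in that direction = a·(0.9848) + b·(0.1736) = 0.06894.
Apparent dip = arctan|0.06894| = 3.94° (true dip is 14.2°, so apparent ≤ true as expected).

3.94°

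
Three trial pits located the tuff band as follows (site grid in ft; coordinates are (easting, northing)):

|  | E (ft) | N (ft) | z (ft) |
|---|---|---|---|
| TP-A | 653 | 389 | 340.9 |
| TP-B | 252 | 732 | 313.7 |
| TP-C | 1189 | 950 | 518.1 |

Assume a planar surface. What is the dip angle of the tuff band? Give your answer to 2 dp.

Let the plane be z = a·E + b·N + c.
TP-B−TP-A: −401a + 343b = −27.2;  TP-C−TP-A: 536a + 561b = 177.2.
Solving gives a = 0.18600, b = 0.13815.
Gradient magnitude |∇z| = √(a² + b²) = √(0.03460 + 0.01909) = 0.23169.
True dip = arctan(0.23169) = 13.04°, dipping toward SW (azimuth ≈ 233°).

13.04°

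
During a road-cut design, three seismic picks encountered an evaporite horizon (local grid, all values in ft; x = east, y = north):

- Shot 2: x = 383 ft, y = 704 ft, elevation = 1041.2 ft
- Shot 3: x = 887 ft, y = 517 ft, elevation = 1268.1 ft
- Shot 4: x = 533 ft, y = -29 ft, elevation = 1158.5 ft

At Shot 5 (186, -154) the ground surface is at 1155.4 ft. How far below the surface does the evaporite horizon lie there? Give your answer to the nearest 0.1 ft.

Two edge vectors: Shot 2→Shot 3 = (504, -187, 226.9), Shot 2→Shot 4 = (150, -733, 117.3).
Normal n = (Shot 2→Shot 3) × (Shot 2→Shot 4) = (144382.6, -25084.2, -341382).
So ∂z/∂x = −n_x/n_z = 0.42294 and ∂z/∂y = −n_y/n_z = −0.07348.
Intercept c from Shot 2: 1041.2 − 161.98 + 51.73 = 930.94.
At (186, -154): z_contact = 78.67 + 11.32 + 930.94 = 1020.93 ft.
Depth below ground = 1155.4 − 1020.93 = 134.5 ft.

134.5 ft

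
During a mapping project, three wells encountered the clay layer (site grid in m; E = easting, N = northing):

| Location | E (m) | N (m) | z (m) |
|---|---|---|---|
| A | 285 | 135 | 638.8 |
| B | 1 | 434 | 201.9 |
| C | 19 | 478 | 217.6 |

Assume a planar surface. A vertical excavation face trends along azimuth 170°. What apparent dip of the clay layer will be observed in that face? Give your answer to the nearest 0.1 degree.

Two edge vectors: A→B = (-284, 299, -436.9), A→C = (-266, 343, -421.2).
Normal n = (A→B) × (A→C) = (23917.9, -3405.4, -17878).
So ∂z/∂E = −n_x/n_z = 1.33784 and ∂z/∂N = −n_y/n_z = −0.19048.
Unit vector along 170° is (sin 170°, cos 170°) = (0.1736, -0.9848).
Slope in that direction = a·(0.1736) + b·(-0.9848) = 0.41990.
Apparent dip = arctan|0.41990| = 22.8° (true dip is 53.5°, so apparent ≤ true as expected).

22.8°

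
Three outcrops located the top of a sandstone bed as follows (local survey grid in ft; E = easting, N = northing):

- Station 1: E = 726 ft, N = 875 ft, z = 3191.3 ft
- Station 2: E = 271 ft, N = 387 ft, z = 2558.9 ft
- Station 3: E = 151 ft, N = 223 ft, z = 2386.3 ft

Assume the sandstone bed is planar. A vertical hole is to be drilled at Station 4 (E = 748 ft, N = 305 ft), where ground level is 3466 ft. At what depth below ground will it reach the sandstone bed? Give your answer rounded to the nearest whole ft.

342 ft

Two edge vectors: Station 1→Station 2 = (-455, -488, -632.4), Station 1→Station 3 = (-575, -652, -805).
Normal n = (Station 1→Station 2) × (Station 1→Station 3) = (-19484.8, -2645, 16060).
So ∂z/∂E = −n_x/n_z = 1.21325 and ∂z/∂N = −n_y/n_z = 0.16469.
Intercept c from Station 1: 3191.3 − 880.82 − 144.11 = 2166.37.
At (748, 305): z_contact = 907.5 + 50.2 + 2166.37 = 3124.1 ft.
Depth below ground = 3466 − 3124.1 = 342 ft.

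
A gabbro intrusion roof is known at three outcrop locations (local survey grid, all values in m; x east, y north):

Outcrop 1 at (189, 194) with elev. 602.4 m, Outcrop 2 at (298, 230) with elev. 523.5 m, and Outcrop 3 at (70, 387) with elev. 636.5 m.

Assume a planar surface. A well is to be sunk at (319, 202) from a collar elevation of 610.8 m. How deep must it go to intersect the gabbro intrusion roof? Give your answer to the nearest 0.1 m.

94.7 m

Two edge vectors: Outcrop 1→Outcrop 2 = (109, 36, -78.9), Outcrop 1→Outcrop 3 = (-119, 193, 34.1).
Normal n = (Outcrop 1→Outcrop 2) × (Outcrop 1→Outcrop 3) = (16455.3, 5672.2, 25321).
So ∂z/∂x = −n_x/n_z = −0.64987 and ∂z/∂y = −n_y/n_z = −0.22401.
Intercept c from Outcrop 1: 602.4 + 122.82 + 43.46 = 768.68.
At (319, 202): z_contact = −207.31 − 45.25 + 768.68 = 516.13 m.
Depth below ground = 610.8 − 516.13 = 94.7 m.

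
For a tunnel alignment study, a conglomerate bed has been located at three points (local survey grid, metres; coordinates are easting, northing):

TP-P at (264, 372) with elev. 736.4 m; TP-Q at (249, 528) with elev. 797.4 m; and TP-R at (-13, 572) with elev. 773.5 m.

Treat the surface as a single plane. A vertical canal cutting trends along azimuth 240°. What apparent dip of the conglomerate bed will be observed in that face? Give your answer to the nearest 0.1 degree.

Two edge vectors: TP-P→TP-Q = (-15, 156, 61), TP-P→TP-R = (-277, 200, 37.1).
Normal n = (TP-P→TP-Q) × (TP-P→TP-R) = (-6412.4, -16340.5, 40212).
So ∂z/∂easting = −n_x/n_z = 0.15946 and ∂z/∂northing = −n_y/n_z = 0.40636.
Unit vector along 240° is (sin 240°, cos 240°) = (-0.8660, -0.5000).
Slope in that direction = a·(-0.8660) + b·(-0.5000) = −0.34128.
Apparent dip = arctan|0.34128| = 18.8° (true dip is 23.6°, so apparent ≤ true as expected).

18.8°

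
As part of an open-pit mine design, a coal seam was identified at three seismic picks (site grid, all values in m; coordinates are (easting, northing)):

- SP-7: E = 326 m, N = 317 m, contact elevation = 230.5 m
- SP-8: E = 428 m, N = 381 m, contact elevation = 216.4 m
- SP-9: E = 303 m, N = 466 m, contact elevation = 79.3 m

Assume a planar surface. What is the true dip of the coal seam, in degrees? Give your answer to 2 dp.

Let the plane be z = a·E + b·N + c.
SP-8−SP-7: 102a + 64b = −14.1;  SP-9−SP-7: −23a + 149b = −151.2.
Solving gives a = 0.45446, b = −0.94461.
Gradient magnitude |∇z| = √(a² + b²) = √(0.20654 + 0.89229) = 1.04825.
True dip = arctan(1.04825) = 46.35°, dipping toward NNW (azimuth ≈ 334°).

46.35°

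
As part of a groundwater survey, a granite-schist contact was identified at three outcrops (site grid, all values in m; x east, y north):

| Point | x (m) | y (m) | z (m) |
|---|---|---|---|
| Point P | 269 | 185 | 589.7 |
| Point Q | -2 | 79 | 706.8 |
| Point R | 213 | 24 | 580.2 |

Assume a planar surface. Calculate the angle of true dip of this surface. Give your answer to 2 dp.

30.11°

Let the plane be z = a·x + b·y + c.
Point Q−Point P: −271a − 106b = 117.1;  Point R−Point P: −56a − 161b = −9.5.
Solving gives a = −0.52686, b = 0.24226.
Gradient magnitude |∇z| = √(a² + b²) = √(0.27758 + 0.05869) = 0.57989.
True dip = arctan(0.57989) = 30.11°, dipping toward ESE (azimuth ≈ 115°).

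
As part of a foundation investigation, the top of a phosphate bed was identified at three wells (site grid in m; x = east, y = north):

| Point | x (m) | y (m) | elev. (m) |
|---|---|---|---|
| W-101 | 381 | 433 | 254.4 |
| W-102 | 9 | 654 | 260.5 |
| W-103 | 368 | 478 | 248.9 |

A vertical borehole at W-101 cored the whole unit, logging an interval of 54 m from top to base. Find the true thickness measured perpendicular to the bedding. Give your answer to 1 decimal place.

Let the plane be z = a·x + b·y + c.
W-102−W-101: −372a + 221b = 6.1;  W-103−W-101: −13a + 45b = −5.5.
Solving gives a = −0.10745, b = −0.15326.
|∇z| = √(a²+b²) = 0.18718, so dip δ = arctan(0.18718) = 10.60°.
True thickness = vertical thickness × cos δ = 54 × cos 10.60° = 53.1 m.

53.1 m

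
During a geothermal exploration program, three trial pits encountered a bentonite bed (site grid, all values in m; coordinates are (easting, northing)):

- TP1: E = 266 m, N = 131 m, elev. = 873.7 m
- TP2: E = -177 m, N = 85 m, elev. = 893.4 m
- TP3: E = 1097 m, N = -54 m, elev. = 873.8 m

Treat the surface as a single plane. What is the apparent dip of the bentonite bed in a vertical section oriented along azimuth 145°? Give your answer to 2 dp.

Two edge vectors: TP1→TP2 = (-443, -46, 19.7), TP1→TP3 = (831, -185, 0.1).
Normal n = (TP1→TP2) × (TP1→TP3) = (3639.9, 16415, 120181).
So ∂z/∂E = −n_x/n_z = −0.03029 and ∂z/∂N = −n_y/n_z = −0.13659.
Unit vector along 145° is (sin 145°, cos 145°) = (0.5736, -0.8192).
Slope in that direction = a·(0.5736) + b·(-0.8192) = 0.09451.
Apparent dip = arctan|0.09451| = 5.40° (true dip is 8.0°, so apparent ≤ true as expected).

5.40°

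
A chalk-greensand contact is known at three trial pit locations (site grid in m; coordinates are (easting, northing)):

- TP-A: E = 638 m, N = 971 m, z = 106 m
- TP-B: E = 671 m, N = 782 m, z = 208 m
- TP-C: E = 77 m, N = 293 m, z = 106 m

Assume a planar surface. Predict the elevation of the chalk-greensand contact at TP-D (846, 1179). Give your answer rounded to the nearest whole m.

125 m

Let the plane be z = a·E + b·N + c.
TP-B−TP-A: 33a − 189b = 102;  TP-C−TP-A: −561a − 678b = 0.
Solving gives a = 0.53859, b = −0.44564.
Then c = 106 − a·638 − b·971 = 195.10.
At (846, 1179): z = 455.6 − 525.4 + 195.10 = 125.3 m.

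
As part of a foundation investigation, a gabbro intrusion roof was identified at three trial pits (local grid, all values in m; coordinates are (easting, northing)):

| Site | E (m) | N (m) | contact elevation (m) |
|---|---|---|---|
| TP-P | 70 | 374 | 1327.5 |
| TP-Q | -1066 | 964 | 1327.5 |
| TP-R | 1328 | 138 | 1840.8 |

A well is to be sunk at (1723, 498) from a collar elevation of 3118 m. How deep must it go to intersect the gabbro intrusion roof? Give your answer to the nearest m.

Two edge vectors: TP-P→TP-Q = (-1136, 590, 0), TP-P→TP-R = (1258, -236, 513.3).
Normal n = (TP-P→TP-Q) × (TP-P→TP-R) = (302847, 583108.8, -474124).
So ∂z/∂E = −n_x/n_z = 0.63875 and ∂z/∂N = −n_y/n_z = 1.22987.
Intercept c from TP-P: 1327.5 − 44.71 − 459.97 = 822.82.
At (1723, 498): z_contact = 1100.6 + 612.5 + 822.82 = 2535.9 m.
Depth below ground = 3118 − 2535.9 = 582 m.

582 m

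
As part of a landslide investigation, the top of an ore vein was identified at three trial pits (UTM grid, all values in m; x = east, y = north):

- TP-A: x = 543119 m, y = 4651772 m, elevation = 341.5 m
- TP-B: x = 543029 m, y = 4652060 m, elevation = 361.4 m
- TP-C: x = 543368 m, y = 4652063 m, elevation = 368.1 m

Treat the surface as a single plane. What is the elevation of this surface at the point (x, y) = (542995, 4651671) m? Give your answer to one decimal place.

Let the plane be z = a·x + b·y + c.
TP-B−TP-A: −90a + 288b = 19.9;  TP-C−TP-A: 249a + 291b = 26.6.
Solving gives a = 0.019099712, b = 0.075065882.
Then c = 341.5 − a·543119 − b·4651772 = −359221.29.
At (542995, 4651671): z = 10371.0 + 349181.8 − 359221.29 = 331.5 m.

331.5 m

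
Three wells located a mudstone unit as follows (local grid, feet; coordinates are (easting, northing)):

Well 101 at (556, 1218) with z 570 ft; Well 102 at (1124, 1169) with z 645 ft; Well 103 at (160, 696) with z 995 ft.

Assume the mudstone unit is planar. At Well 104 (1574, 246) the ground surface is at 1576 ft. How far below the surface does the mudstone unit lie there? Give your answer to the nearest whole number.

113 ft

Let the plane be z = a·E + b·N + c.
Well 102−Well 101: 568a − 49b = 75;  Well 103−Well 101: −396a − 522b = 425.
Solving gives a = 0.05801, b = −0.85818.
Then c = 570 − a·556 − b·1218 = 1583.01.
At (1574, 246): z_contact = 91.3 − 211.1 + 1583.01 = 1463.2 ft.
Depth below ground = 1576 − 1463.2 = 113 ft.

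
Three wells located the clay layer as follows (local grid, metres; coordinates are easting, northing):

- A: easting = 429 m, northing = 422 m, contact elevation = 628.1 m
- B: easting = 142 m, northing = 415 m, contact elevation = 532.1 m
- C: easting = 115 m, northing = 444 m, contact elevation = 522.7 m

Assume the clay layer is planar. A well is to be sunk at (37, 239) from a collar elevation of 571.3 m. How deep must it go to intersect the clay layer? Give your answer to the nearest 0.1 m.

72.2 m

Let the plane be z = a·easting + b·northing + c.
B−A: −287a − 7b = −96;  C−A: −314a + 22b = −105.4.
Solving gives a = 0.33480, b = −0.01243.
Then c = 628.1 − a·429 − b·422 = 489.72.
At (37, 239): z_contact = 12.39 − 2.97 + 489.72 = 499.13 m.
Depth below ground = 571.3 − 499.13 = 72.2 m.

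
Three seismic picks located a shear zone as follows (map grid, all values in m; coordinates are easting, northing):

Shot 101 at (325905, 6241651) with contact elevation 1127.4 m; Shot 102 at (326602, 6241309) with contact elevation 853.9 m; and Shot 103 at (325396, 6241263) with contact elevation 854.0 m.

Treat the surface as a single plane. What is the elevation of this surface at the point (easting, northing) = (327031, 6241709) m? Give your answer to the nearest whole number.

Two edge vectors: Shot 101→Shot 102 = (697, -342, -273.5), Shot 101→Shot 103 = (-509, -388, -273.4).
Normal n = (Shot 101→Shot 102) × (Shot 101→Shot 103) = (-12615.2, 329771.3, -444514).
So ∂z/∂easting = −n_x/n_z = −0.02837976 and ∂z/∂northing = −n_y/n_z = 0.74186932.
Intercept c from Shot 101: 1127.4 + 9249.11 − 4630489.40 = −4620112.89.
At (327031, 6241709): z = −9281.1 + 4630532.4 − 4620112.89 = 1138.5 m.

1138 m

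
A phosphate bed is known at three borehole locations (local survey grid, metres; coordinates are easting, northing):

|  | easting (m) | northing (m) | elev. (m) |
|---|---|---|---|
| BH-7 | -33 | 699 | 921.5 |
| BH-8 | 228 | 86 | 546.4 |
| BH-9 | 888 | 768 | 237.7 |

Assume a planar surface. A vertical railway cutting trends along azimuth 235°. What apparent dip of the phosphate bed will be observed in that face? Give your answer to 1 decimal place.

24.8°

Let the plane be z = a·easting + b·northing + c.
BH-8−BH-7: 261a − 613b = −375.1;  BH-9−BH-7: 921a + 69b = −683.8.
Solving gives a = −0.76393, b = 0.28665.
Unit vector along 235° is (sin 235°, cos 235°) = (-0.8192, -0.5736).
Slope in that direction = a·(-0.8192) + b·(-0.5736) = 0.46136.
Apparent dip = arctan|0.46136| = 24.8° (true dip is 39.2°, so apparent ≤ true as expected).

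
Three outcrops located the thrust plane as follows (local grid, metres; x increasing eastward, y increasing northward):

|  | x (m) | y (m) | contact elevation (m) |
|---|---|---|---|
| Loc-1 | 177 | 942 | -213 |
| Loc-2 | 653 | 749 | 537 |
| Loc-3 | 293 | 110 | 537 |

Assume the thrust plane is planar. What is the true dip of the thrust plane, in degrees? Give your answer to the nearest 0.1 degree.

55.8°

Let the plane be z = a·x + b·y + c.
Loc-2−Loc-1: 476a − 193b = 750;  Loc-3−Loc-1: 116a − 832b = 750.
Solving gives a = 1.28264, b = −0.72261.
Gradient magnitude |∇z| = √(a² + b²) = √(1.64516 + 0.52217) = 1.47219.
True dip = arctan(1.47219) = 55.8°, dipping toward WNW (azimuth ≈ 299°).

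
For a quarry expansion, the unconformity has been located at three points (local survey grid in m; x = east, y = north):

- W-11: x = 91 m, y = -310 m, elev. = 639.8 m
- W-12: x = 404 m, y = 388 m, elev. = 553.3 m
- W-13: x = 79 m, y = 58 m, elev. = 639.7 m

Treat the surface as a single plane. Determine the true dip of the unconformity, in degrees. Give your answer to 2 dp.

14.42°

Let the plane be z = a·x + b·y + c.
W-12−W-11: 313a + 698b = −86.5;  W-13−W-11: −12a + 368b = −0.1.
Solving gives a = −0.25706, b = −0.00865.
Gradient magnitude |∇z| = √(a² + b²) = √(0.06608 + 0.00007) = 0.25720.
True dip = arctan(0.25720) = 14.42°, dipping toward E (azimuth ≈ 088°).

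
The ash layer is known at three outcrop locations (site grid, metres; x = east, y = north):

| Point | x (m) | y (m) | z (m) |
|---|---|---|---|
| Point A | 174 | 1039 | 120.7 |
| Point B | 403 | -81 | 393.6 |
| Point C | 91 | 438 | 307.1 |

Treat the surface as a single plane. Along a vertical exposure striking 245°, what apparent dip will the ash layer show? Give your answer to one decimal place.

16.5°

Two edge vectors: Point A→Point B = (229, -1120, 272.9), Point A→Point C = (-83, -601, 186.4).
Normal n = (Point A→Point B) × (Point A→Point C) = (-44755.1, -65336.3, -230589).
So ∂z/∂x = −n_x/n_z = −0.19409 and ∂z/∂y = −n_y/n_z = −0.28335.
Unit vector along 245° is (sin 245°, cos 245°) = (-0.9063, -0.4226).
Slope in that direction = a·(-0.9063) + b·(-0.4226) = 0.29565.
Apparent dip = arctan|0.29565| = 16.5° (true dip is 19.0°, so apparent ≤ true as expected).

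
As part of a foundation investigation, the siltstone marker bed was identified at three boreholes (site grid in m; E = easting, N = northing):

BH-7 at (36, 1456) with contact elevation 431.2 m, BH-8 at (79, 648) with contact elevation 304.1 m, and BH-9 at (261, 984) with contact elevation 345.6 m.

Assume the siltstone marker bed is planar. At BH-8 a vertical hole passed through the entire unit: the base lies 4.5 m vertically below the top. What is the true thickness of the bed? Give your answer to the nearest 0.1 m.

4.4 m

Let the plane be z = a·E + b·N + c.
BH-8−BH-7: 43a − 808b = −127.1;  BH-9−BH-7: 225a − 472b = −85.6.
Solving gives a = −0.05680, b = 0.15428.
|∇z| = √(a²+b²) = 0.16440, so dip δ = arctan(0.16440) = 9.34°.
True thickness = vertical thickness × cos δ = 4.5 × cos 9.34° = 4.4 m.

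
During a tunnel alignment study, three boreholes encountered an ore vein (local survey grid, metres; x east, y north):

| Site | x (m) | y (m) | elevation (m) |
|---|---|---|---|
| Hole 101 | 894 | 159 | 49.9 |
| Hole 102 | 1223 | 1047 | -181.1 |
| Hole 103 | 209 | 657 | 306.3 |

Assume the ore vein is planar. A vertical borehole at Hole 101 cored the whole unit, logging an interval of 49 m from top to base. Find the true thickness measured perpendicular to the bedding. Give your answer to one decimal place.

44.6 m

Let the plane be z = a·x + b·y + c.
Hole 102−Hole 101: 329a + 888b = −231;  Hole 103−Hole 101: −685a + 498b = 256.4.
Solving gives a = −0.44387, b = −0.09568.
|∇z| = √(a²+b²) = 0.45407, so dip δ = arctan(0.45407) = 24.42°.
True thickness = vertical thickness × cos δ = 49 × cos 24.42° = 44.6 m.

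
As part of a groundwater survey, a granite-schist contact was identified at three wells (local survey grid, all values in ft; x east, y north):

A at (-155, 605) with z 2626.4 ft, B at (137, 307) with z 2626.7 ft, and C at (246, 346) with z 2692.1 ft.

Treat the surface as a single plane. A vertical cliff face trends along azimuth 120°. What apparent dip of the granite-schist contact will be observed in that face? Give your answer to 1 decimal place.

9.5°

Let the plane be z = a·x + b·y + c.
B−A: 292a − 298b = 0.3;  C−A: 401a − 259b = 65.7.
Solving gives a = 0.44452, b = 0.43456.
Unit vector along 120° is (sin 120°, cos 120°) = (0.8660, -0.5000).
Slope in that direction = a·(0.8660) + b·(-0.5000) = 0.16768.
Apparent dip = arctan|0.16768| = 9.5° (true dip is 31.9°, so apparent ≤ true as expected).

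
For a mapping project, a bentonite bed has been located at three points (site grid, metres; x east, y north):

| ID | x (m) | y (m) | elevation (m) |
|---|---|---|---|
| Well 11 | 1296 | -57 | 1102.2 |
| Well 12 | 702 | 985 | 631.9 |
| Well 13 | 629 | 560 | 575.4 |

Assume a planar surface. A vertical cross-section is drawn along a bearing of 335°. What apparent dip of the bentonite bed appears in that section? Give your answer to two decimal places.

Let the plane be z = a·x + b·y + c.
Well 12−Well 11: −594a + 1042b = −470.3;  Well 13−Well 11: −667a + 617b = −526.8.
Solving gives a = 0.78763, b = −0.00235.
Unit vector along 335° is (sin 335°, cos 335°) = (-0.4226, 0.9063).
Slope in that direction = a·(-0.4226) + b·(0.9063) = −0.33500.
Apparent dip = arctan|0.33500| = 18.52° (true dip is 38.2°, so apparent ≤ true as expected).

18.52°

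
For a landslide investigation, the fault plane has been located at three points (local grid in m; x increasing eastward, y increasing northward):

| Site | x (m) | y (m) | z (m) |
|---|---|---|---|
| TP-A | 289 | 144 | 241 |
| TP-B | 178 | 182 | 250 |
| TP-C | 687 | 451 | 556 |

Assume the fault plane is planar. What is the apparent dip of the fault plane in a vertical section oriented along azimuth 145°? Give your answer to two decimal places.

Two edge vectors: TP-A→TP-B = (-111, 38, 9), TP-A→TP-C = (398, 307, 315).
Normal n = (TP-A→TP-B) × (TP-A→TP-C) = (9207, 38547, -49201).
So ∂z/∂x = −n_x/n_z = 0.18713 and ∂z/∂y = −n_y/n_z = 0.78346.
Unit vector along 145° is (sin 145°, cos 145°) = (0.5736, -0.8192).
Slope in that direction = a·(0.5736) + b·(-0.8192) = −0.53444.
Apparent dip = arctan|0.53444| = 28.12° (true dip is 38.9°, so apparent ≤ true as expected).

28.12°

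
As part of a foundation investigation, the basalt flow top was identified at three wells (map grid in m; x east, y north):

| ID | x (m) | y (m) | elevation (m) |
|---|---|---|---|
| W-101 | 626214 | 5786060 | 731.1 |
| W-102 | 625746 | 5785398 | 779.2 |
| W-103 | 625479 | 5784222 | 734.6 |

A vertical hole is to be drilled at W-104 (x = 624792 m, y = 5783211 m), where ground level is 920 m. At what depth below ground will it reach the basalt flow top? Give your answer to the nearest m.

Two edge vectors: W-101→W-102 = (-468, -662, 48.1), W-101→W-103 = (-735, -1838, 3.5).
Normal n = (W-101→W-102) × (W-101→W-103) = (86090.8, -33715.5, 373614).
So ∂z/∂x = −n_x/n_z = −0.23042713 and ∂z/∂y = −n_y/n_z = 0.09024153.
Intercept c from W-101: 731.1 + 144296.69 − 522142.92 = −377115.13.
At (624792, 5783211): z_contact = −143969.0 + 521885.8 − 377115.13 = 801.7 m.
Depth below ground = 920 − 801.7 = 118 m.

118 m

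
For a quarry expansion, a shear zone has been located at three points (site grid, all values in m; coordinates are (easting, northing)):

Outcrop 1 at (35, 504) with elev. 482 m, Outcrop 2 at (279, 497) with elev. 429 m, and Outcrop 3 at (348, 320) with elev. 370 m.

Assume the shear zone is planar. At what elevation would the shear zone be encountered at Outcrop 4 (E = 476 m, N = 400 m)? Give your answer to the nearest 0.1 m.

Two edge vectors: Outcrop 1→Outcrop 2 = (244, -7, -53), Outcrop 1→Outcrop 3 = (313, -184, -112).
Normal n = (Outcrop 1→Outcrop 2) × (Outcrop 1→Outcrop 3) = (-8968, 10739, -42705).
So ∂z/∂E = −n_x/n_z = −0.21000 and ∂z/∂N = −n_y/n_z = 0.25147.
Intercept c from Outcrop 1: 482 + 7.35 − 126.74 = 362.61.
At (476, 400): z = −100.0 + 100.6 + 362.61 = 363.2 m.

363.2 m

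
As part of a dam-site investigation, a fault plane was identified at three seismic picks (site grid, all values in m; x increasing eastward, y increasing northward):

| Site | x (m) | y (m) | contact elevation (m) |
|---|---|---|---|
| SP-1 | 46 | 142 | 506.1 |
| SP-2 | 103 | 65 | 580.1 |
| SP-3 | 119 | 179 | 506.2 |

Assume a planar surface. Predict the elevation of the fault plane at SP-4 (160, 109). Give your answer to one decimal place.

569.6 m

Two edge vectors: SP-1→SP-2 = (57, -77, 74), SP-1→SP-3 = (73, 37, 0.1).
Normal n = (SP-1→SP-2) × (SP-1→SP-3) = (-2745.7, 5396.3, 7730).
So ∂z/∂x = −n_x/n_z = 0.35520 and ∂z/∂y = −n_y/n_z = −0.69810.
Intercept c from SP-1: 506.1 − 16.34 + 99.13 = 588.89.
At (160, 109): z = 56.8 − 76.1 + 588.89 = 569.6 m.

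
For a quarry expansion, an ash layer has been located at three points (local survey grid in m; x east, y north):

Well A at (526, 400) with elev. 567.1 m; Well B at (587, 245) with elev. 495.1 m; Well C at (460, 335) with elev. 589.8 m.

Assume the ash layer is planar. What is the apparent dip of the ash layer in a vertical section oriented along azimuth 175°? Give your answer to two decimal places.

Let the plane be z = a·x + b·y + c.
Well B−Well A: 61a − 155b = −72;  Well C−Well A: −66a − 65b = 22.7.
Solving gives a = −0.57756, b = 0.23722.
Unit vector along 175° is (sin 175°, cos 175°) = (0.0872, -0.9962).
Slope in that direction = a·(0.0872) + b·(-0.9962) = −0.28665.
Apparent dip = arctan|0.28665| = 16.00° (true dip is 32.0°, so apparent ≤ true as expected).

16.00°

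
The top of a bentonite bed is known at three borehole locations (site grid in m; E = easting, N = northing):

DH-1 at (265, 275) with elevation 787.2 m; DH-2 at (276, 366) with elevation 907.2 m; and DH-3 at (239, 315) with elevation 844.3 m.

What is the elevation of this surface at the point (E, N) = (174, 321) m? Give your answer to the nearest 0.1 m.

Two edge vectors: DH-1→DH-2 = (11, 91, 120), DH-1→DH-3 = (-26, 40, 57.1).
Normal n = (DH-1→DH-2) × (DH-1→DH-3) = (396.1, -3748.1, 2806).
So ∂z/∂E = −n_x/n_z = −0.14116 and ∂z/∂N = −n_y/n_z = 1.33574.
Intercept c from DH-1: 787.2 + 37.41 − 367.33 = 457.28.
At (174, 321): z = −24.6 + 428.8 + 457.28 = 861.5 m.

861.5 m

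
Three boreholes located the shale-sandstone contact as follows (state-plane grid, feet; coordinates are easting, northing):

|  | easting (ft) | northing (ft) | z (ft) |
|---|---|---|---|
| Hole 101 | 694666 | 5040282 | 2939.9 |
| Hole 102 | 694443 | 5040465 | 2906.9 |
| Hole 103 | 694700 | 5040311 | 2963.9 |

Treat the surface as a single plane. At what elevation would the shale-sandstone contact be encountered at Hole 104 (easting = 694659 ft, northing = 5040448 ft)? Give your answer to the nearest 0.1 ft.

2992.3 ft

Let the plane be z = a·easting + b·northing + c.
Hole 102−Hole 101: −223a + 183b = −33;  Hole 103−Hole 101: 34a + 29b = 24.
Solving gives a = 0.421546221, b = 0.333359603.
Then c = 2939.9 − a·694666 − b·5040282 = −1970120.33.
At (694659, 5040448): z = 292830.9 + 1680281.7 − 1970120.33 = 2992.3 ft.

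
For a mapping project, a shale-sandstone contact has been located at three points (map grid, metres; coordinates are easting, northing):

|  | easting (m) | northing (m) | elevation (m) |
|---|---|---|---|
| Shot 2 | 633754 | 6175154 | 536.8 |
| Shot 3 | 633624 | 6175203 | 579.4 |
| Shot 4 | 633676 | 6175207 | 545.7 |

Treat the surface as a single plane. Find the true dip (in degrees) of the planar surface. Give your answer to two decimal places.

42.69°

Two edge vectors: Shot 2→Shot 3 = (-130, 49, 42.6), Shot 2→Shot 4 = (-78, 53, 8.9).
Normal n = (Shot 2→Shot 3) × (Shot 2→Shot 4) = (-1821.7, -2165.8, -3068).
So ∂z/∂easting = −n_x/n_z = −0.59377 and ∂z/∂northing = −n_y/n_z = −0.70593.
Gradient magnitude |∇z| = √(a² + b²) = √(0.35257 + 0.49834) = 0.92245.
True dip = arctan(0.92245) = 42.69°, dipping toward NE (azimuth ≈ 040°).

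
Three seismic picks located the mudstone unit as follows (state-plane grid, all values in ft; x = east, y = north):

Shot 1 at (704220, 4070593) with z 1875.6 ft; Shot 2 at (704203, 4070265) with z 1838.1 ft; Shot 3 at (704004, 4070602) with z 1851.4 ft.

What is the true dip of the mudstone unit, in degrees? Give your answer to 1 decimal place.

Two edge vectors: Shot 1→Shot 2 = (-17, -328, -37.5), Shot 1→Shot 3 = (-216, 9, -24.2).
Normal n = (Shot 1→Shot 2) × (Shot 1→Shot 3) = (8275.1, 7688.6, -71001).
So ∂z/∂x = −n_x/n_z = 0.11655 and ∂z/∂y = −n_y/n_z = 0.10829.
Gradient magnitude |∇z| = √(a² + b²) = √(0.01358 + 0.01173) = 0.15909.
True dip = arctan(0.15909) = 9.0°, dipping toward SW (azimuth ≈ 227°).

9.0°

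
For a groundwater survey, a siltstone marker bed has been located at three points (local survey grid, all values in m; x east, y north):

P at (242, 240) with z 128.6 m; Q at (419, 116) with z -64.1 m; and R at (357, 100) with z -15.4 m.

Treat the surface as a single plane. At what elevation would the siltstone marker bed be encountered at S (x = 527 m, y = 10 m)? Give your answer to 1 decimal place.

Let the plane be z = a·x + b·y + c.
Q−P: 177a − 124b = −192.7;  R−P: 115a − 140b = −144.
Solving gives a = −0.86711, b = 0.31630.
Then c = 128.6 − a·242 − b·240 = 262.53.
At (527, 10): z = −457.0 + 3.2 + 262.53 = -191.3 m.

-191.3 m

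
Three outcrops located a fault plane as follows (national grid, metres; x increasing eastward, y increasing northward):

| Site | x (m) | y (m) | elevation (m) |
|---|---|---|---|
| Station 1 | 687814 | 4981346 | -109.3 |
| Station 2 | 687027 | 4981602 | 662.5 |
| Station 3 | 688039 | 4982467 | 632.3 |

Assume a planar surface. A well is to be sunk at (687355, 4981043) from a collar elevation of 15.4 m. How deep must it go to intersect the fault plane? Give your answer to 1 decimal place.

Let the plane be z = a·x + b·y + c.
Station 2−Station 1: −787a + 256b = 771.8;  Station 3−Station 1: 225a + 1121b = 741.6.
Solving gives a = −0.718577142, b = 0.805780426.
Then c = -109.3 − a·687814 − b·4981346 = −3519732.98.
At (687355, 4981043): z_contact = −493917.59 + 4013626.95 − 3519732.98 = -23.62 m.
Depth below ground = 15.4 − (-23.62) = 39.0 m.

39.0 m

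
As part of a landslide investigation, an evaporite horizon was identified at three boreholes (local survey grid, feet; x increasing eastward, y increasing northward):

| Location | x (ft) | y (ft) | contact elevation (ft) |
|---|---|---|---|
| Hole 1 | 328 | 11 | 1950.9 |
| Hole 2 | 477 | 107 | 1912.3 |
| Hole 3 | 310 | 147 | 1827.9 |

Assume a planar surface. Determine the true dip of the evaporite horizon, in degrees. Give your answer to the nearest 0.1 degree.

42.5°

Two edge vectors: Hole 1→Hole 2 = (149, 96, -38.6), Hole 1→Hole 3 = (-18, 136, -123).
Normal n = (Hole 1→Hole 2) × (Hole 1→Hole 3) = (-6558.4, 19021.8, 21992).
So ∂z/∂x = −n_x/n_z = 0.29822 and ∂z/∂y = −n_y/n_z = −0.86494.
Gradient magnitude |∇z| = √(a² + b²) = √(0.08893 + 0.74812) = 0.91491.
True dip = arctan(0.91491) = 42.5°, dipping toward NNW (azimuth ≈ 341°).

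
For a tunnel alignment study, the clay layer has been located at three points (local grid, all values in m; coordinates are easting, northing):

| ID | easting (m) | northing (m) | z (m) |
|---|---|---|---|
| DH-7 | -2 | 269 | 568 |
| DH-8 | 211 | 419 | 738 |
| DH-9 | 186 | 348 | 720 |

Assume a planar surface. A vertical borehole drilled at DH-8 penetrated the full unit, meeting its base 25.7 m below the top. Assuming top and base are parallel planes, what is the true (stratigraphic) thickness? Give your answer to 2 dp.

19.83 m

Two edge vectors: DH-7→DH-8 = (213, 150, 170), DH-7→DH-9 = (188, 79, 152).
Normal n = (DH-7→DH-8) × (DH-7→DH-9) = (9370, -416, -11373).
So ∂z/∂easting = −n_x/n_z = 0.82388 and ∂z/∂northing = −n_y/n_z = −0.03658.
|∇z| = √(a²+b²) = 0.82469, so dip δ = arctan(0.82469) = 39.51°.
True thickness = vertical thickness × cos δ = 25.7 × cos 39.51° = 19.83 m.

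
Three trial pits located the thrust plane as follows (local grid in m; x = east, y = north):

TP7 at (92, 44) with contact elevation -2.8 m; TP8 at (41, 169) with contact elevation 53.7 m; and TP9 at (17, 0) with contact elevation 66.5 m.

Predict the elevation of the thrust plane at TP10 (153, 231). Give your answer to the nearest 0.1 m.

-50.0 m

Let the plane be z = a·x + b·y + c.
TP8−TP7: −51a + 125b = 56.5;  TP9−TP7: −75a − 44b = 69.3.
Solving gives a = −0.95951, b = 0.06052.
Then c = -2.8 − a·92 − b·44 = 82.81.
At (153, 231): z = −146.8 + 14.0 + 82.81 = -50.0 m.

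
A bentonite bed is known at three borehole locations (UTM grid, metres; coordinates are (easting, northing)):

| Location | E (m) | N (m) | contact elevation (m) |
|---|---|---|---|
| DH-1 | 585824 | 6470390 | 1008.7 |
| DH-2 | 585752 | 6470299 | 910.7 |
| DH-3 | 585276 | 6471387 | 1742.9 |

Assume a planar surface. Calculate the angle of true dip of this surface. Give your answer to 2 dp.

42.37°

Two edge vectors: DH-1→DH-2 = (-72, -91, -98), DH-1→DH-3 = (-548, 997, 734.2).
Normal n = (DH-1→DH-2) × (DH-1→DH-3) = (30893.8, 106566.4, -121652).
So ∂z/∂E = −n_x/n_z = 0.25395 and ∂z/∂N = −n_y/n_z = 0.87599.
Gradient magnitude |∇z| = √(a² + b²) = √(0.06449 + 0.76737) = 0.91206.
True dip = arctan(0.91206) = 42.37°, dipping toward SSW (azimuth ≈ 196°).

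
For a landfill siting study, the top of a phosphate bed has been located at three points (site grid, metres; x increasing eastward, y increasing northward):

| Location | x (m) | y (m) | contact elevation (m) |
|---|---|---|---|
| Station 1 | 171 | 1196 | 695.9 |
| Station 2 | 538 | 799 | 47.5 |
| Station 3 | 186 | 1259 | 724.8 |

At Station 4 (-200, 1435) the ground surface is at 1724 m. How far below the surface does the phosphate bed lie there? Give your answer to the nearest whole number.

486 m

Two edge vectors: Station 1→Station 2 = (367, -397, -648.4), Station 1→Station 3 = (15, 63, 28.9).
Normal n = (Station 1→Station 2) × (Station 1→Station 3) = (29375.9, -20332.3, 29076).
So ∂z/∂x = −n_x/n_z = −1.01031 and ∂z/∂y = −n_y/n_z = 0.69928.
Intercept c from Station 1: 695.9 + 172.76 − 836.34 = 32.32.
At (-200, 1435): z_contact = 202.1 + 1003.5 + 32.32 = 1237.9 m.
Depth below ground = 1724 − 1237.9 = 486 m.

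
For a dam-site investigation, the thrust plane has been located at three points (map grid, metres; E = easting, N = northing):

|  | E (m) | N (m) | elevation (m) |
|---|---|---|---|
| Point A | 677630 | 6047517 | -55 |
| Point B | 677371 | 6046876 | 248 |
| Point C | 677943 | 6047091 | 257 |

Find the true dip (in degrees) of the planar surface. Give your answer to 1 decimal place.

31.3°

Two edge vectors: Point A→Point B = (-259, -641, 303), Point A→Point C = (313, -426, 312).
Normal n = (Point A→Point B) × (Point A→Point C) = (-70914, 175647, 310967).
So ∂z/∂E = −n_x/n_z = 0.22804 and ∂z/∂N = −n_y/n_z = −0.56484.
Gradient magnitude |∇z| = √(a² + b²) = √(0.05200 + 0.31905) = 0.60914.
True dip = arctan(0.60914) = 31.3°, dipping toward NNW (azimuth ≈ 338°).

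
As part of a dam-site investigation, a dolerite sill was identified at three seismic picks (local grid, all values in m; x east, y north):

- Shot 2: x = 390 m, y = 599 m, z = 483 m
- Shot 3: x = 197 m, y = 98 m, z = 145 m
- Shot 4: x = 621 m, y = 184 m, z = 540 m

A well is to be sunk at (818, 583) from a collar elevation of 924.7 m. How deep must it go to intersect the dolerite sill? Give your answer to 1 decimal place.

Let the plane be z = a·x + b·y + c.
Shot 3−Shot 2: −193a − 501b = −338;  Shot 4−Shot 2: 231a − 415b = 57.
Solving gives a = 0.86213, b = 0.34253.
Then c = 483 − a·390 − b·599 = −58.41.
At (818, 583): z_contact = 705.22 + 199.70 − 58.41 = 846.51 m.
Depth below ground = 924.7 − 846.51 = 78.2 m.

78.2 m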